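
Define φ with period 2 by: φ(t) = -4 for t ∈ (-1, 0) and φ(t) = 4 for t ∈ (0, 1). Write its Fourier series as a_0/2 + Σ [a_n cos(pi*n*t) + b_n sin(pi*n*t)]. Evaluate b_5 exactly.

b_5 = ∫_{-1}^{1} φ(t) sin(5*pi*t) dt.
φ is odd and sin(5*pi*t) is odd, so the integrand is even and b_5 = 2 ∫_0^{1} φ(t) sin(5*pi*t) dt.
Directly, an antiderivative of (4) sin(5*pi*t) is -4*cos(5*pi*t)/(5*pi); evaluating from 0 to 1: ∫_{0}^{1} (4) sin(5*pi*t) dt = (4/(5*pi)) - (-4/(5*pi)) = 8/(5*pi).
Hence b_5 = 2·(8/(5*pi)) = 16/(5*pi).

16/(5*pi)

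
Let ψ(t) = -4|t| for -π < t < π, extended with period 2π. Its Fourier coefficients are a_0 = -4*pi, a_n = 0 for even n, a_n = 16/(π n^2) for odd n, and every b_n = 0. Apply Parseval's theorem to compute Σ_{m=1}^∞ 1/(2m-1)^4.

pi**4/96

Parseval: a_0^2/2 + Σ a_n^2 = (1/π) ∫_{-π}^{π} ψ(t)^2 dt = 32*pi**2/3.
Subtract a_0^2/2 = 8*pi**2: Σ a_n^2 = 8*pi**2/3.
Only odd n contribute, with a_n^2 = 256/(π^2 n^4), so Σ_{m≥1} 1/(2m-1)^4 = π^2·(8*pi**2/3)/256 = pi**4/96.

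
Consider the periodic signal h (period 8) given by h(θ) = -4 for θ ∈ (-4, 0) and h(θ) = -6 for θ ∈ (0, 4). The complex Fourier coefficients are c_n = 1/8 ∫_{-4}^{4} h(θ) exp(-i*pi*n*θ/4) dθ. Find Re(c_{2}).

0

Since h is real-valued, Re(c_{2}) = 1/8 ∫_{-4}^{4} h(θ) cos(pi*θ/2) dθ = a_{2}/2.
Split the integral at the breakpoints.
Directly, an antiderivative of (-4) cos(pi*θ/2) is -8*sin(pi*θ/2)/pi; evaluating from -4 to 0: ∫_{-4}^{0} (-4) cos(pi*θ/2) dθ = (0) - (0) = 0.
Directly, an antiderivative of (-6) cos(pi*θ/2) is -12*sin(pi*θ/2)/pi; evaluating from 0 to 4: ∫_{0}^{4} (-6) cos(pi*θ/2) dθ = (0) - (0) = 0.
So ∫_{-4}^{4} h(θ) cos(pi*θ/2) dθ = 0.
Hence Re(c_{2}) = (1/8)·(0) = 0.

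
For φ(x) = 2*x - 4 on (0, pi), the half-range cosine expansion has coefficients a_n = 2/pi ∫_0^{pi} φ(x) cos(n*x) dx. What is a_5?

-8/(25*pi)

a_5 = 2/pi ∫_0^{pi} (2*x - 4) cos(5*x) dx.
Integrating by parts (boundary term plus one more integral), an antiderivative of (2*x - 4) cos(5*x) is 2*x*sin(5*x)/5 - 4*sin(5*x)/5 + 2*cos(5*x)/25; evaluating from 0 to pi: ∫_{0}^{pi} (2*x - 4) cos(5*x) dx = (-2/25) - (2/25) = -4/25.
Hence a_5 = (2/pi)·(-4/25) = -8/(25*pi).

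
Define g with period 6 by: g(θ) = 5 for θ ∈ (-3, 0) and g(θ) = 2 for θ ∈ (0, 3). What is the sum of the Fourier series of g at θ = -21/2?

θ = -21/2 differs from θ = 3/2 by -2 full period(s), and the series is 6-periodic.
g is continuous at θ = 3/2 with value 2, so the series converges to 2 there.

2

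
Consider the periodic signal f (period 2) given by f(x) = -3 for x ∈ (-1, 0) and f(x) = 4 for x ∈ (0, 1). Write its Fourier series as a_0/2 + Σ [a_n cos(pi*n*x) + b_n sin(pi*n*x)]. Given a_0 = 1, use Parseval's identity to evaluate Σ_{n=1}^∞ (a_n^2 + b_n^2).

Parseval: a_0^2/2 + Σ_{n≥1} (a_n^2+b_n^2) = ∫_{-1}^{1} f(x)^2 dx = 25.
Subtract a_0^2/2 = 1/2: Σ (a_n^2+b_n^2) = 49/2.

49/2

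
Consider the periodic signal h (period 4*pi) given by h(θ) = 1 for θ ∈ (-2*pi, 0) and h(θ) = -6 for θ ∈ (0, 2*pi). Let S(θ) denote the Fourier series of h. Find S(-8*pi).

-5/2

θ = -8*pi differs from θ = 0 by -2 full period(s), and the series is 4*pi-periodic.
At θ = 0 the one-sided limits are h(0^-) = 1 and h(0^+) = -6.
By Dirichlet's theorem the series converges to their average, [(1) + (-6)]/2 = -5/2.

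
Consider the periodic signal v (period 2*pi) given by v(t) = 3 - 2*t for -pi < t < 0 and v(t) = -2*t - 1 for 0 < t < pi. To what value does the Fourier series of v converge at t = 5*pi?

1

t = 5*pi differs from t = pi by 2 full period(s), and the series is 2*pi-periodic.
At t = pi the one-sided limits are v(pi^-) = -2*pi - 1 and v(pi^+) = 3 + 2*pi.
By Dirichlet's theorem the series converges to their average, [(-2*pi - 1) + (3 + 2*pi)]/2 = 1.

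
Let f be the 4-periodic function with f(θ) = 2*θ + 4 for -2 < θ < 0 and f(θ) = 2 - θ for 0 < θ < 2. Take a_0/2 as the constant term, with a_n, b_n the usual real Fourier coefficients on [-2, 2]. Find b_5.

b_5 = 1/2 ∫_{-2}^{2} f(θ) sin(5*pi*θ/2) dθ.
Split the integral at the breakpoints.
Integrating by parts (boundary term plus one more integral), an antiderivative of (2*θ + 4) sin(5*pi*θ/2) is -4*θ*cos(5*pi*θ/2)/(5*pi) + 8*sin(5*pi*θ/2)/(25*pi**2) - 8*cos(5*pi*θ/2)/(5*pi); evaluating from -2 to 0: ∫_{-2}^{0} (2*θ + 4) sin(5*pi*θ/2) dθ = (-8/(5*pi)) - (0) = -8/(5*pi).
Integrating by parts (boundary term plus one more integral), an antiderivative of (2 - θ) sin(5*pi*θ/2) is 2*θ*cos(5*pi*θ/2)/(5*pi) - 4*sin(5*pi*θ/2)/(25*pi**2) - 4*cos(5*pi*θ/2)/(5*pi); evaluating from 0 to 2: ∫_{0}^{2} (2 - θ) sin(5*pi*θ/2) dθ = (0) - (-4/(5*pi)) = 4/(5*pi).
Summing the pieces and multiplying by (1/2) gives b_5 = -2/(5*pi).

-2/(5*pi)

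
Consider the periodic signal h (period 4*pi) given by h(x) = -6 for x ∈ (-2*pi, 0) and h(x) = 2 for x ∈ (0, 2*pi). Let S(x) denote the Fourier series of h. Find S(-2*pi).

x = -2*pi differs from x = 2*pi by -1 full period(s), and the series is 4*pi-periodic.
At x = 2*pi the one-sided limits are h(2*pi^-) = 2 and h(2*pi^+) = -6.
By Dirichlet's theorem the series converges to their average, [(2) + (-6)]/2 = -2.

-2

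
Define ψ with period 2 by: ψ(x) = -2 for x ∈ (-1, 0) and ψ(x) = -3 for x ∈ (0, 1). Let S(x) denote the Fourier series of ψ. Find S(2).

x = 2 differs from x = 0 by 1 full period(s), and the series is 2-periodic.
At x = 0 the one-sided limits are ψ(0^-) = -2 and ψ(0^+) = -3.
By Dirichlet's theorem the series converges to their average, [(-2) + (-3)]/2 = -5/2.

-5/2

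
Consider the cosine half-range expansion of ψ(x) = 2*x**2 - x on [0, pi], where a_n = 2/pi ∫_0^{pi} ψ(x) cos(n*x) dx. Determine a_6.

a_6 = 2/pi ∫_0^{pi} (2*x**2 - x) cos(6*x) dx.
Integrating by parts twice (tabular method), an antiderivative of (2*x**2 - x) cos(6*x) is x**2*sin(6*x)/3 - x*sin(6*x)/6 + x*cos(6*x)/9 - sin(6*x)/54 - cos(6*x)/36; evaluating from 0 to pi: ∫_{0}^{pi} (2*x**2 - x) cos(6*x) dx = (-1/36 + pi/9) - (-1/36) = pi/9.
Hence a_6 = (2/pi)·(pi/9) = 2/9.

2/9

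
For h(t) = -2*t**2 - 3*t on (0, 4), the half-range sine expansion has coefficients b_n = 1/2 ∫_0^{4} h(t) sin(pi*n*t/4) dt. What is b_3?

b_3 = 1/2 ∫_0^{4} (-2*t**2 - 3*t) sin(3*pi*t/4) dt.
Integrating by parts twice (tabular method), an antiderivative of (-2*t**2 - 3*t) sin(3*pi*t/4) is 8*t**2*cos(3*pi*t/4)/(3*pi) - 64*t*sin(3*pi*t/4)/(9*pi**2) + 4*t*cos(3*pi*t/4)/pi - 16*sin(3*pi*t/4)/(3*pi**2) - 256*cos(3*pi*t/4)/(27*pi**3); evaluating from 0 to 4: ∫_{0}^{4} (-2*t**2 - 3*t) sin(3*pi*t/4) dt = (16*(16 - 99*pi**2)/(27*pi**3)) - (-256/(27*pi**3)) = 16*(32 - 99*pi**2)/(27*pi**3).
Hence b_3 = (1/2)·(16*(32 - 99*pi**2)/(27*pi**3)) = 8*(32 - 99*pi**2)/(27*pi**3).

8*(32 - 99*pi**2)/(27*pi**3)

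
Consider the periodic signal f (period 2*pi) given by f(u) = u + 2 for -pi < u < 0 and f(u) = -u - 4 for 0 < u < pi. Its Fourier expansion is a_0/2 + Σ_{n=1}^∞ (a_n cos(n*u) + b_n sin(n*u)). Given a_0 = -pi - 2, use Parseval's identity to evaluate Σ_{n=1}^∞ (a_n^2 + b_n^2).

pi**2/6 + 18

Parseval: a_0^2/2 + Σ_{n≥1} (a_n^2+b_n^2) = 1/pi ∫_{-pi}^{pi} f(u)^2 du = 2*pi + 2*pi**2/3 + 20.
Subtract a_0^2/2 = (2 + pi)**2/2: Σ (a_n^2+b_n^2) = pi**2/6 + 18.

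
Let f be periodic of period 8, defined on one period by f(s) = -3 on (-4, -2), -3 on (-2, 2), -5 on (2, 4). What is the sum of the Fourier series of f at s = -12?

s = -12 differs from s = -4 by -1 full period(s), and the series is 8-periodic.
At s = -4 the one-sided limits are f(-4^-) = -5 and f(-4^+) = -3.
By Dirichlet's theorem the series converges to their average, [(-5) + (-3)]/2 = -4.

-4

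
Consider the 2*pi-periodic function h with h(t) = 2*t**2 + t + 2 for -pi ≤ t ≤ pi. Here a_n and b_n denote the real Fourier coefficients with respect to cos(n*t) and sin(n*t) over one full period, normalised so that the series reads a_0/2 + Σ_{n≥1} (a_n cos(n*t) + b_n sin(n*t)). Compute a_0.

a_0 = 1/pi ∫_{-pi}^{pi} h(t) dt = 1/pi · (4*pi*(3 + pi**2)/3) = 4 + 4*pi**2/3.

4 + 4*pi**2/3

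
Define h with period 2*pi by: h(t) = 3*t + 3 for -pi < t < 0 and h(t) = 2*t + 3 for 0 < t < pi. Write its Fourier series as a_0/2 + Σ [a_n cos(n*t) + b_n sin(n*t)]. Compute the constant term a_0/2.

a_0 = 1/pi ∫_{-pi}^{pi} h(t) dt = 1/pi · (pi*(12 - pi)/2) = 6 - pi/2.
So the constant term a_0/2 = 3 - pi/4.

3 - pi/4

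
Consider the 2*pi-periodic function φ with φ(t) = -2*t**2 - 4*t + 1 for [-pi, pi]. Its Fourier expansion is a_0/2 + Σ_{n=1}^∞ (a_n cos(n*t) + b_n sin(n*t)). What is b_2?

4

b_2 = 1/pi ∫_{-pi}^{pi} φ(t) sin(2*t) dt.
Integrating by parts twice (tabular method), an antiderivative of (-2*t**2 - 4*t + 1) sin(2*t) is t**2*cos(2*t) - t*sin(2*t) + 2*t*cos(2*t) - sin(2*t) - cos(2*t); evaluating from -pi to pi: ∫_{-pi}^{pi} (-2*t**2 - 4*t + 1) sin(2*t) dt = (-1 + 2*pi + pi**2) - (-2*pi - 1 + pi**2) = 4*pi.
Hence b_2 = (1/pi)·(4*pi) = 4.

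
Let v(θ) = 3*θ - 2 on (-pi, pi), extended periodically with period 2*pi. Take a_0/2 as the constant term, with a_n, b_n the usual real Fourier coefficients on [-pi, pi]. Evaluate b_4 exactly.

-3/2

b_4 = 1/pi ∫_{-pi}^{pi} v(θ) sin(4*θ) dθ.
Integrating by parts (boundary term plus one more integral), an antiderivative of (3*θ - 2) sin(4*θ) is -3*θ*cos(4*θ)/4 + 3*sin(4*θ)/16 + cos(4*θ)/2; evaluating from -pi to pi: ∫_{-pi}^{pi} (3*θ - 2) sin(4*θ) dθ = (1/2 - 3*pi/4) - (1/2 + 3*pi/4) = -3*pi/2.
Hence b_4 = (1/pi)·(-3*pi/2) = -3/2.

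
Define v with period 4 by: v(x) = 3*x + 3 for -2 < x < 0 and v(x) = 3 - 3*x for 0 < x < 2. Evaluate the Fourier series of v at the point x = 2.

v is continuous at x = 2 with value -3, so the series converges to -3 there.

-3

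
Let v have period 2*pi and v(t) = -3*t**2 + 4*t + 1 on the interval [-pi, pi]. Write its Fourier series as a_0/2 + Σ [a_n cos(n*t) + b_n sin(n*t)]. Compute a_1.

12

a_1 = 1/pi ∫_{-pi}^{pi} v(t) cos(t) dt.
Integrating by parts twice (tabular method), an antiderivative of (-3*t**2 + 4*t + 1) cos(t) is -3*t**2*sin(t) + 4*t*sin(t) - 6*t*cos(t) + 7*sin(t) + 4*cos(t); evaluating from -pi to pi: ∫_{-pi}^{pi} (-3*t**2 + 4*t + 1) cos(t) dt = (-4 + 6*pi) - (-6*pi - 4) = 12*pi.
Hence a_1 = (1/pi)·(12*pi) = 12.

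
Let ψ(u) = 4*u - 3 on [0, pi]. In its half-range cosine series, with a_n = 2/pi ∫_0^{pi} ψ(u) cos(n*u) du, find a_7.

a_7 = 2/pi ∫_0^{pi} (4*u - 3) cos(7*u) du.
Integrating by parts (boundary term plus one more integral), an antiderivative of (4*u - 3) cos(7*u) is 4*u*sin(7*u)/7 - 3*sin(7*u)/7 + 4*cos(7*u)/49; evaluating from 0 to pi: ∫_{0}^{pi} (4*u - 3) cos(7*u) du = (-4/49) - (4/49) = -8/49.
Hence a_7 = (2/pi)·(-8/49) = -16/(49*pi).

-16/(49*pi)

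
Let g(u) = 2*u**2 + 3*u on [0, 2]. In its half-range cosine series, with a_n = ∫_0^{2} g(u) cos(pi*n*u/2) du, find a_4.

a_4 = ∫_0^{2} (2*u**2 + 3*u) cos(2*pi*u) du.
Integrating by parts twice (tabular method), an antiderivative of (2*u**2 + 3*u) cos(2*pi*u) is u**2*sin(2*pi*u)/pi + 3*u*sin(2*pi*u)/(2*pi) + u*cos(2*pi*u)/pi**2 - sin(2*pi*u)/(2*pi**3) + 3*cos(2*pi*u)/(4*pi**2); evaluating from 0 to 2: ∫_{0}^{2} (2*u**2 + 3*u) cos(2*pi*u) du = (11/(4*pi**2)) - (3/(4*pi**2)) = 2/pi**2.
Hence a_4 = 2/pi**2.

2/pi**2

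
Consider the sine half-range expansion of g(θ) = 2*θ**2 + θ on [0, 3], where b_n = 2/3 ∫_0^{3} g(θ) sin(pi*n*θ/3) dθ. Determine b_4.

b_4 = 2/3 ∫_0^{3} (2*θ**2 + θ) sin(4*pi*θ/3) dθ.
Integrating by parts twice (tabular method), an antiderivative of (2*θ**2 + θ) sin(4*pi*θ/3) is -3*θ**2*cos(4*pi*θ/3)/(2*pi) + 9*θ*sin(4*pi*θ/3)/(4*pi**2) - 3*θ*cos(4*pi*θ/3)/(4*pi) + 9*sin(4*pi*θ/3)/(16*pi**2) + 27*cos(4*pi*θ/3)/(16*pi**3); evaluating from 0 to 3: ∫_{0}^{3} (2*θ**2 + θ) sin(4*pi*θ/3) dθ = (9*(3 - 28*pi**2)/(16*pi**3)) - (27/(16*pi**3)) = -63/(4*pi).
Hence b_4 = (2/3)·(-63/(4*pi)) = -21/(2*pi).

-21/(2*pi)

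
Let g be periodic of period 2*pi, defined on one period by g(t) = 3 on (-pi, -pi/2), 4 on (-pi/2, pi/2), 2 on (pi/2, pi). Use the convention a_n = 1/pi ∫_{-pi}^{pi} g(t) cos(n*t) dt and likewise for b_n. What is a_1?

3/pi

a_1 = 1/pi ∫_{-pi}^{pi} g(t) cos(t) dt.
Split the integral at the breakpoints.
Directly, an antiderivative of (3) cos(t) is 3*sin(t); evaluating from -pi to -pi/2: ∫_{-pi}^{-pi/2} (3) cos(t) dt = (-3) - (0) = -3.
Directly, an antiderivative of (4) cos(t) is 4*sin(t); evaluating from -pi/2 to pi/2: ∫_{-pi/2}^{pi/2} (4) cos(t) dt = (4) - (-4) = 8.
Directly, an antiderivative of (2) cos(t) is 2*sin(t); evaluating from pi/2 to pi: ∫_{pi/2}^{pi} (2) cos(t) dt = (0) - (2) = -2.
Summing the pieces and multiplying by (1/pi) gives a_1 = 3/pi.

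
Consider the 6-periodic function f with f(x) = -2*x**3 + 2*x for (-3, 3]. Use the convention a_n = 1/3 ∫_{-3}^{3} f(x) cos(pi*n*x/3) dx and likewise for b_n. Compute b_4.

-81/(8*pi**3) + 24/pi

b_4 = 1/3 ∫_{-3}^{3} f(x) sin(4*pi*x/3) dx.
f is odd and sin(4*pi*x/3) is odd, so the integrand is even and b_4 = 2/3 ∫_0^{3} f(x) sin(4*pi*x/3) dx.
Integrating by parts three times (tabular method), an antiderivative of (-2*x**3 + 2*x) sin(4*pi*x/3) is 3*x**3*cos(4*pi*x/3)/(2*pi) - 27*x**2*sin(4*pi*x/3)/(8*pi**2) - 3*x*cos(4*pi*x/3)/(2*pi) - 81*x*cos(4*pi*x/3)/(16*pi**3) + 243*sin(4*pi*x/3)/(64*pi**4) + 9*sin(4*pi*x/3)/(8*pi**2); evaluating from 0 to 3: ∫_{0}^{3} (-2*x**3 + 2*x) sin(4*pi*x/3) dx = (-243/(16*pi**3) + 36/pi) - (0) = -243/(16*pi**3) + 36/pi.
Hence b_4 = (2/3)·(-243/(16*pi**3) + 36/pi) = -81/(8*pi**3) + 24/pi.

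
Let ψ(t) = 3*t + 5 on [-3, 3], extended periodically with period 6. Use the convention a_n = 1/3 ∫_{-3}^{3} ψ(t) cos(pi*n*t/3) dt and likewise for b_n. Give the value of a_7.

a_7 = 1/3 ∫_{-3}^{3} ψ(t) cos(7*pi*t/3) dt.
Integrating by parts (boundary term plus one more integral), an antiderivative of (3*t + 5) cos(7*pi*t/3) is 9*t*sin(7*pi*t/3)/(7*pi) + 15*sin(7*pi*t/3)/(7*pi) + 27*cos(7*pi*t/3)/(49*pi**2); evaluating from -3 to 3: ∫_{-3}^{3} (3*t + 5) cos(7*pi*t/3) dt = (-27/(49*pi**2)) - (-27/(49*pi**2)) = 0.
Hence a_7 = (1/3)·(0) = 0.

0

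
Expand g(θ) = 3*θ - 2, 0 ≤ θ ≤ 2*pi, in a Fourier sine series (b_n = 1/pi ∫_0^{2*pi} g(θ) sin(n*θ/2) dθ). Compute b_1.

b_1 = 1/pi ∫_0^{2*pi} (3*θ - 2) sin(θ/2) dθ.
Integrating by parts (boundary term plus one more integral), an antiderivative of (3*θ - 2) sin(θ/2) is -6*θ*cos(θ/2) + 12*sin(θ/2) + 4*cos(θ/2); evaluating from 0 to 2*pi: ∫_{0}^{2*pi} (3*θ - 2) sin(θ/2) dθ = (-4 + 12*pi) - (4) = -8 + 12*pi.
Hence b_1 = (1/pi)·(-8 + 12*pi) = 12 - 8/pi.

12 - 8/pi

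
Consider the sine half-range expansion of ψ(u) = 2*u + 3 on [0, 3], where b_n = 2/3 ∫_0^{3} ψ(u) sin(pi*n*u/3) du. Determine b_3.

8/pi

b_3 = 2/3 ∫_0^{3} (2*u + 3) sin(pi*u) du.
Integrating by parts (boundary term plus one more integral), an antiderivative of (2*u + 3) sin(pi*u) is -2*u*cos(pi*u)/pi + 2*sin(pi*u)/pi**2 - 3*cos(pi*u)/pi; evaluating from 0 to 3: ∫_{0}^{3} (2*u + 3) sin(pi*u) du = (9/pi) - (-3/pi) = 12/pi.
Hence b_3 = (2/3)·(12/pi) = 8/pi.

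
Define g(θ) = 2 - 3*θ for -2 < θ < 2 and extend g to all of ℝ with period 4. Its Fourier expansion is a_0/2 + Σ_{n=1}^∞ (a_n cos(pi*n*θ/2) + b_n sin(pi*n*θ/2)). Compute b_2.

b_2 = 1/2 ∫_{-2}^{2} g(θ) sin(pi*θ) dθ.
Integrating by parts (boundary term plus one more integral), an antiderivative of (2 - 3*θ) sin(pi*θ) is 3*θ*cos(pi*θ)/pi - 3*sin(pi*θ)/pi**2 - 2*cos(pi*θ)/pi; evaluating from -2 to 2: ∫_{-2}^{2} (2 - 3*θ) sin(pi*θ) dθ = (4/pi) - (-8/pi) = 12/pi.
Hence b_2 = (1/2)·(12/pi) = 6/pi.

6/pi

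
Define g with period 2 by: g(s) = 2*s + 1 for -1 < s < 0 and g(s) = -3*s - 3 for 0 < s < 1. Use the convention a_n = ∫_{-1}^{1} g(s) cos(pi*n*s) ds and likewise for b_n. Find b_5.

-9/(5*pi)

b_5 = ∫_{-1}^{1} g(s) sin(5*pi*s) ds.
Split the integral at the breakpoints.
Integrating by parts (boundary term plus one more integral), an antiderivative of (2*s + 1) sin(5*pi*s) is -2*s*cos(5*pi*s)/(5*pi) + 2*sin(5*pi*s)/(25*pi**2) - cos(5*pi*s)/(5*pi); evaluating from -1 to 0: ∫_{-1}^{0} (2*s + 1) sin(5*pi*s) ds = (-1/(5*pi)) - (-1/(5*pi)) = 0.
Integrating by parts (boundary term plus one more integral), an antiderivative of (-3*s - 3) sin(5*pi*s) is 3*s*cos(5*pi*s)/(5*pi) - 3*sin(5*pi*s)/(25*pi**2) + 3*cos(5*pi*s)/(5*pi); evaluating from 0 to 1: ∫_{0}^{1} (-3*s - 3) sin(5*pi*s) ds = (-6/(5*pi)) - (3/(5*pi)) = -9/(5*pi).
Summing the pieces gives b_5 = -9/(5*pi).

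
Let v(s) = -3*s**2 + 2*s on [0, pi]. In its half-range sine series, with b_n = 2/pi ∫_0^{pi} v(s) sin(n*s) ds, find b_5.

2*(-75*pi**2 + 12 + 50*pi)/(125*pi)

b_5 = 2/pi ∫_0^{pi} (-3*s**2 + 2*s) sin(5*s) ds.
Integrating by parts twice (tabular method), an antiderivative of (-3*s**2 + 2*s) sin(5*s) is 3*s**2*cos(5*s)/5 - 6*s*sin(5*s)/25 - 2*s*cos(5*s)/5 + 2*sin(5*s)/25 - 6*cos(5*s)/125; evaluating from 0 to pi: ∫_{0}^{pi} (-3*s**2 + 2*s) sin(5*s) ds = (-3*pi**2/5 + 6/125 + 2*pi/5) - (-6/125) = -3*pi**2/5 + 12/125 + 2*pi/5.
Hence b_5 = (2/pi)·(-3*pi**2/5 + 12/125 + 2*pi/5) = 2*(-75*pi**2 + 12 + 50*pi)/(125*pi).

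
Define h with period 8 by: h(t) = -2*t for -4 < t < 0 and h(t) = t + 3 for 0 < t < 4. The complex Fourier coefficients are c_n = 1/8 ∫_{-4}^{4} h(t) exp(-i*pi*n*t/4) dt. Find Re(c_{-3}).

Since h is real-valued, Re(c_{-3}) = 1/8 ∫_{-4}^{4} h(t) cos(-3*pi*t/4) dt = a_{3}/2.
Split the integral at the breakpoints.
Integrating by parts (boundary term plus one more integral), an antiderivative of (-2*t) cos(-3*pi*t/4) is -8*t*sin(3*pi*t/4)/(3*pi) - 32*cos(3*pi*t/4)/(9*pi**2); evaluating from -4 to 0: ∫_{-4}^{0} (-2*t) cos(-3*pi*t/4) dt = (-32/(9*pi**2)) - (32/(9*pi**2)) = -64/(9*pi**2).
Integrating by parts (boundary term plus one more integral), an antiderivative of (t + 3) cos(-3*pi*t/4) is 4*t*sin(3*pi*t/4)/(3*pi) + 4*sin(3*pi*t/4)/pi + 16*cos(3*pi*t/4)/(9*pi**2); evaluating from 0 to 4: ∫_{0}^{4} (t + 3) cos(-3*pi*t/4) dt = (-16/(9*pi**2)) - (16/(9*pi**2)) = -32/(9*pi**2).
So ∫_{-4}^{4} h(t) cos(-3*pi*t/4) dt = -32/(3*pi**2).
Hence Re(c_{-3}) = (1/8)·(-32/(3*pi**2)) = -4/(3*pi**2).

-4/(3*pi**2)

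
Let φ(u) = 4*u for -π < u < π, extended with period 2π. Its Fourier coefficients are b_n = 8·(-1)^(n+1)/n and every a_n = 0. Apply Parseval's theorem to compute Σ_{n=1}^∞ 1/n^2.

Parseval: Σ b_n^2 = (1/π) ∫_{-π}^{π} φ(u)^2 du = 32*pi**2/3.
Σ b_n^2 = Σ 64/n^2, so Σ 1/n^2 = (32*pi**2/3)/64 = pi**2/6.

pi**2/6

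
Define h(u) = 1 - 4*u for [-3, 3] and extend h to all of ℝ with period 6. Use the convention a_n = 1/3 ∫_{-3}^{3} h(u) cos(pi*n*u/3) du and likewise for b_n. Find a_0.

2

a_0 = 1/3 ∫_{-3}^{3} h(u) du = 1/3 · (6) = 2.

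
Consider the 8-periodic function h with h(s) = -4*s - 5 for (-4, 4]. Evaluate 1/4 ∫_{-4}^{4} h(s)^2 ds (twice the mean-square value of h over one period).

662/3

1/4 ∫_{-4}^{4} h(s)^2 ds = 1/4 · (2648/3) = 662/3.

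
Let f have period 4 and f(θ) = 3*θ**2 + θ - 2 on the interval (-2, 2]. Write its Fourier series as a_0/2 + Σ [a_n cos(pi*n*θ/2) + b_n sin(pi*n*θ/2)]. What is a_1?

a_1 = 1/2 ∫_{-2}^{2} f(θ) cos(pi*θ/2) dθ.
Integrating by parts twice (tabular method), an antiderivative of (3*θ**2 + θ - 2) cos(pi*θ/2) is 6*θ**2*sin(pi*θ/2)/pi + 2*θ*sin(pi*θ/2)/pi + 24*θ*cos(pi*θ/2)/pi**2 - 48*sin(pi*θ/2)/pi**3 - 4*sin(pi*θ/2)/pi + 4*cos(pi*θ/2)/pi**2; evaluating from -2 to 2: ∫_{-2}^{2} (3*θ**2 + θ - 2) cos(pi*θ/2) dθ = (-52/pi**2) - (44/pi**2) = -96/pi**2.
Hence a_1 = (1/2)·(-96/pi**2) = -48/pi**2.

-48/pi**2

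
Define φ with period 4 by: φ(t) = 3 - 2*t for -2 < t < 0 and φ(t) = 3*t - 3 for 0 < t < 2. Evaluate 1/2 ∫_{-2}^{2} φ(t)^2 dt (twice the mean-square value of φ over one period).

88/3

1/2 ∫_{-2}^{2} φ(t)^2 dt = 1/2 · (176/3) = 88/3.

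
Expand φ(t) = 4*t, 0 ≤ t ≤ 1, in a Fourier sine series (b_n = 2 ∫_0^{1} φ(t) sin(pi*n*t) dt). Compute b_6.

b_6 = 2 ∫_0^{1} (4*t) sin(6*pi*t) dt.
Integrating by parts (boundary term plus one more integral), an antiderivative of (4*t) sin(6*pi*t) is -2*t*cos(6*pi*t)/(3*pi) + sin(6*pi*t)/(9*pi**2); evaluating from 0 to 1: ∫_{0}^{1} (4*t) sin(6*pi*t) dt = (-2/(3*pi)) - (0) = -2/(3*pi).
Hence b_6 = 2·(-2/(3*pi)) = -4/(3*pi).

-4/(3*pi)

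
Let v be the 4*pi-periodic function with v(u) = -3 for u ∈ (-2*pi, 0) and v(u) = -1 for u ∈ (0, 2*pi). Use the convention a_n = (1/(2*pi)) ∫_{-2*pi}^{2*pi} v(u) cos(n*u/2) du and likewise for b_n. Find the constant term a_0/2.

-2

a_0 = (1/(2*pi)) ∫_{-2*pi}^{2*pi} v(u) du = (1/(2*pi)) · (-8*pi) = -4.
So the constant term a_0/2 = -2.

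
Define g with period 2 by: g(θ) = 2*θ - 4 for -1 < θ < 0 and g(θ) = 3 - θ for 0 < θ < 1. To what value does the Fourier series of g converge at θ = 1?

At θ = 1 the one-sided limits are g(1^-) = 2 and g(1^+) = -6.
By Dirichlet's theorem the series converges to their average, [(2) + (-6)]/2 = -2.

-2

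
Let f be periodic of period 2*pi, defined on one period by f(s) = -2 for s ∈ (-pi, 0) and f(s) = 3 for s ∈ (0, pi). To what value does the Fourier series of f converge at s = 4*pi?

s = 4*pi differs from s = 0 by 2 full period(s), and the series is 2*pi-periodic.
At s = 0 the one-sided limits are f(0^-) = -2 and f(0^+) = 3.
By Dirichlet's theorem the series converges to their average, [(-2) + (3)]/2 = 1/2.

1/2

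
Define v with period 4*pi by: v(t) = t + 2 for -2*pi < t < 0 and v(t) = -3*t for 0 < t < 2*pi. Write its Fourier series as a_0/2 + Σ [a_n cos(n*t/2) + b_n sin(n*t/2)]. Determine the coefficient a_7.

16/(49*pi)

a_7 = (1/(2*pi)) ∫_{-2*pi}^{2*pi} v(t) cos(7*t/2) dt.
Split the integral at the breakpoints.
Integrating by parts (boundary term plus one more integral), an antiderivative of (t + 2) cos(7*t/2) is 2*t*sin(7*t/2)/7 + 4*sin(7*t/2)/7 + 4*cos(7*t/2)/49; evaluating from -2*pi to 0: ∫_{-2*pi}^{0} (t + 2) cos(7*t/2) dt = (4/49) - (-4/49) = 8/49.
Integrating by parts (boundary term plus one more integral), an antiderivative of (-3*t) cos(7*t/2) is -6*t*sin(7*t/2)/7 - 12*cos(7*t/2)/49; evaluating from 0 to 2*pi: ∫_{0}^{2*pi} (-3*t) cos(7*t/2) dt = (12/49) - (-12/49) = 24/49.
Summing the pieces and multiplying by (1/(2*pi)) gives a_7 = 16/(49*pi).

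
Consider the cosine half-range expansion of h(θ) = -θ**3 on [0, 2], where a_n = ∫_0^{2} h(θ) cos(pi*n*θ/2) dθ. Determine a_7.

48*(-4 + 49*pi**2)/(2401*pi**4)

a_7 = ∫_0^{2} (-θ**3) cos(7*pi*θ/2) dθ.
Integrating by parts three times (tabular method), an antiderivative of (-θ**3) cos(7*pi*θ/2) is -2*θ**3*sin(7*pi*θ/2)/(7*pi) - 12*θ**2*cos(7*pi*θ/2)/(49*pi**2) + 48*θ*sin(7*pi*θ/2)/(343*pi**3) + 96*cos(7*pi*θ/2)/(2401*pi**4); evaluating from 0 to 2: ∫_{0}^{2} (-θ**3) cos(7*pi*θ/2) dθ = (48*(-2 + 49*pi**2)/(2401*pi**4)) - (96/(2401*pi**4)) = 48*(-4 + 49*pi**2)/(2401*pi**4).
Hence a_7 = 48*(-4 + 49*pi**2)/(2401*pi**4).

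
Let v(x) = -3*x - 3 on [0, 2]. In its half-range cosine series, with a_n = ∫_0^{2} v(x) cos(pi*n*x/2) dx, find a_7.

a_7 = ∫_0^{2} (-3*x - 3) cos(7*pi*x/2) dx.
Integrating by parts (boundary term plus one more integral), an antiderivative of (-3*x - 3) cos(7*pi*x/2) is -6*x*sin(7*pi*x/2)/(7*pi) - 6*sin(7*pi*x/2)/(7*pi) - 12*cos(7*pi*x/2)/(49*pi**2); evaluating from 0 to 2: ∫_{0}^{2} (-3*x - 3) cos(7*pi*x/2) dx = (12/(49*pi**2)) - (-12/(49*pi**2)) = 24/(49*pi**2).
Hence a_7 = 24/(49*pi**2).

24/(49*pi**2)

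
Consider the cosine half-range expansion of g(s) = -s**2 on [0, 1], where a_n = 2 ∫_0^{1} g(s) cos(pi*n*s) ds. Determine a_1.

4/pi**2

a_1 = 2 ∫_0^{1} (-s**2) cos(pi*s) ds.
Integrating by parts twice (tabular method), an antiderivative of (-s**2) cos(pi*s) is -s**2*sin(pi*s)/pi - 2*s*cos(pi*s)/pi**2 + 2*sin(pi*s)/pi**3; evaluating from 0 to 1: ∫_{0}^{1} (-s**2) cos(pi*s) ds = (2/pi**2) - (0) = 2/pi**2.
Hence a_1 = 2·(2/pi**2) = 4/pi**2.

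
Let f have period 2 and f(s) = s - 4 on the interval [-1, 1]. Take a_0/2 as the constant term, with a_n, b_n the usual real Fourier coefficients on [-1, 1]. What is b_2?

b_2 = ∫_{-1}^{1} f(s) sin(2*pi*s) ds.
Integrating by parts (boundary term plus one more integral), an antiderivative of (s - 4) sin(2*pi*s) is -s*cos(2*pi*s)/(2*pi) + sin(2*pi*s)/(4*pi**2) + 2*cos(2*pi*s)/pi; evaluating from -1 to 1: ∫_{-1}^{1} (s - 4) sin(2*pi*s) ds = (3/(2*pi)) - (5/(2*pi)) = -1/pi.
Hence b_2 = -1/pi.

-1/pi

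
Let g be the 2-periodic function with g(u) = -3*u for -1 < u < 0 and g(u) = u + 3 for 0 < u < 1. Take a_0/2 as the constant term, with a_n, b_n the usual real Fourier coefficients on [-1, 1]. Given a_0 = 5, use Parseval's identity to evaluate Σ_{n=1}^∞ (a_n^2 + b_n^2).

Parseval: a_0^2/2 + Σ_{n≥1} (a_n^2+b_n^2) = ∫_{-1}^{1} g(u)^2 du = 46/3.
Subtract a_0^2/2 = 25/2: Σ (a_n^2+b_n^2) = 17/6.

17/6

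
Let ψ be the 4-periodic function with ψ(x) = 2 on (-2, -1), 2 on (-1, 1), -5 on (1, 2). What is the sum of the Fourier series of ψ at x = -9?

2

x = -9 differs from x = -1 by -2 full period(s), and the series is 4-periodic.
ψ is continuous at x = -1 with value 2, so the series converges to 2 there.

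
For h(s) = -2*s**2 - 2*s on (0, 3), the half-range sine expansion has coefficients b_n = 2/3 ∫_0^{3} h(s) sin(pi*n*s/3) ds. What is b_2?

b_2 = 2/3 ∫_0^{3} (-2*s**2 - 2*s) sin(2*pi*s/3) ds.
Integrating by parts twice (tabular method), an antiderivative of (-2*s**2 - 2*s) sin(2*pi*s/3) is 3*s**2*cos(2*pi*s/3)/pi - 9*s*sin(2*pi*s/3)/pi**2 + 3*s*cos(2*pi*s/3)/pi - 9*sin(2*pi*s/3)/(2*pi**2) - 27*cos(2*pi*s/3)/(2*pi**3); evaluating from 0 to 3: ∫_{0}^{3} (-2*s**2 - 2*s) sin(2*pi*s/3) ds = (-27/(2*pi**3) + 36/pi) - (-27/(2*pi**3)) = 36/pi.
Hence b_2 = (2/3)·(36/pi) = 24/pi.

24/pi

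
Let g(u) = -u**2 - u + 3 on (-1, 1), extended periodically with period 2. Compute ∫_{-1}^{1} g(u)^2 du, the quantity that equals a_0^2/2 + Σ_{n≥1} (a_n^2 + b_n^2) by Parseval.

226/15

∫_{-1}^{1} g(u)^2 du = 226/15.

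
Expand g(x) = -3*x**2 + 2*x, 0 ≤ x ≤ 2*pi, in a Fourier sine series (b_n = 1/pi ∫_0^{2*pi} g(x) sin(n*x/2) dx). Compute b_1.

-24*pi + 8 + 96/pi

b_1 = 1/pi ∫_0^{2*pi} (-3*x**2 + 2*x) sin(x/2) dx.
Integrating by parts twice (tabular method), an antiderivative of (-3*x**2 + 2*x) sin(x/2) is 6*x**2*cos(x/2) - 24*x*sin(x/2) - 4*x*cos(x/2) + 8*sin(x/2) - 48*cos(x/2); evaluating from 0 to 2*pi: ∫_{0}^{2*pi} (-3*x**2 + 2*x) sin(x/2) dx = (-24*pi**2 + 8*pi + 48) - (-48) = -24*pi**2 + 8*pi + 96.
Hence b_1 = (1/pi)·(-24*pi**2 + 8*pi + 96) = -24*pi + 8 + 96/pi.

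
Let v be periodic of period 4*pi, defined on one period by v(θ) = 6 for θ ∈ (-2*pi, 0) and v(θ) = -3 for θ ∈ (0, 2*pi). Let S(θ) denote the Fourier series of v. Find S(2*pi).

At θ = 2*pi the one-sided limits are v(2*pi^-) = -3 and v(2*pi^+) = 6.
By Dirichlet's theorem the series converges to their average, [(-3) + (6)]/2 = 3/2.

3/2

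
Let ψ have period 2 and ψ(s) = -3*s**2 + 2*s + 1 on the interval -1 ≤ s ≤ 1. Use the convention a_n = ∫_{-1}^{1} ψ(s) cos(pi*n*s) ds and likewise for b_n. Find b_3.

4/(3*pi)

b_3 = ∫_{-1}^{1} ψ(s) sin(3*pi*s) ds.
Integrating by parts twice (tabular method), an antiderivative of (-3*s**2 + 2*s + 1) sin(3*pi*s) is s**2*cos(3*pi*s)/pi - 2*s*sin(3*pi*s)/(3*pi**2) - 2*s*cos(3*pi*s)/(3*pi) + 2*sin(3*pi*s)/(9*pi**2) - cos(3*pi*s)/(3*pi) - 2*cos(3*pi*s)/(9*pi**3); evaluating from -1 to 1: ∫_{-1}^{1} (-3*s**2 + 2*s + 1) sin(3*pi*s) ds = (2/(9*pi**3)) - (2*(1 - 6*pi**2)/(9*pi**3)) = 4/(3*pi).
Hence b_3 = 4/(3*pi).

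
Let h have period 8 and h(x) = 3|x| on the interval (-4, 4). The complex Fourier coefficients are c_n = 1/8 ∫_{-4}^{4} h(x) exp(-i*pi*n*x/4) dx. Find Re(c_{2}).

0

Since h is real-valued, Re(c_{2}) = 1/8 ∫_{-4}^{4} h(x) cos(pi*x/2) dx = a_{2}/2.
h is even and cos(pi*x/2) is even, so the integrand is even: ∫_{-4}^{4} h(x) cos(pi*x/2) dx = 2∫_0^{4} h(x) cos(pi*x/2) dx.
Integrating by parts (boundary term plus one more integral), an antiderivative of (3*x) cos(pi*x/2) is 6*x*sin(pi*x/2)/pi + 12*cos(pi*x/2)/pi**2; evaluating from 0 to 4: ∫_{0}^{4} (3*x) cos(pi*x/2) dx = (12/pi**2) - (12/pi**2) = 0.
So ∫_{-4}^{4} h(x) cos(pi*x/2) dx = 0.
Hence Re(c_{2}) = (1/8)·(0) = 0.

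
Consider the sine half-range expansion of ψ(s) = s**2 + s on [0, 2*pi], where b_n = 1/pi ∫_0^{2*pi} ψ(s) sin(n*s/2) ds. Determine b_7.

4*(-8 + 49*pi + 98*pi**2)/(343*pi)

b_7 = 1/pi ∫_0^{2*pi} (s**2 + s) sin(7*s/2) ds.
Integrating by parts twice (tabular method), an antiderivative of (s**2 + s) sin(7*s/2) is -2*s**2*cos(7*s/2)/7 + 8*s*sin(7*s/2)/49 - 2*s*cos(7*s/2)/7 + 4*sin(7*s/2)/49 + 16*cos(7*s/2)/343; evaluating from 0 to 2*pi: ∫_{0}^{2*pi} (s**2 + s) sin(7*s/2) ds = (-16/343 + 4*pi/7 + 8*pi**2/7) - (16/343) = -32/343 + 4*pi/7 + 8*pi**2/7.
Hence b_7 = (1/pi)·(-32/343 + 4*pi/7 + 8*pi**2/7) = 4*(-8 + 49*pi + 98*pi**2)/(343*pi).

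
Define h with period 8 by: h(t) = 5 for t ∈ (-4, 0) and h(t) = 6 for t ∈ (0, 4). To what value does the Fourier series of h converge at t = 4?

11/2

t = 4 differs from t = -4 by 1 full period(s), and the series is 8-periodic.
At t = -4 the one-sided limits are h(-4^-) = 6 and h(-4^+) = 5.
By Dirichlet's theorem the series converges to their average, [(6) + (5)]/2 = 11/2.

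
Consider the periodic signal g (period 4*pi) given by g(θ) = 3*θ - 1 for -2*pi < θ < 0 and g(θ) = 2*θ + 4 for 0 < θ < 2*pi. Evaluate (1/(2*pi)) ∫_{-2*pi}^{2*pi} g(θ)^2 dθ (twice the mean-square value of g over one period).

17 + 22*pi + 52*pi**2/3

(1/(2*pi)) ∫_{-2*pi}^{2*pi} g(θ)^2 dθ = (1/(2*pi)) · (2*pi*(51 + 66*pi + 52*pi**2)/3) = 17 + 22*pi + 52*pi**2/3.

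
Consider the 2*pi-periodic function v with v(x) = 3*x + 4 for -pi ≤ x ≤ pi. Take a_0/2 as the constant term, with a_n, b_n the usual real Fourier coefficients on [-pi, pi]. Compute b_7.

b_7 = 1/pi ∫_{-pi}^{pi} v(x) sin(7*x) dx.
Integrating by parts (boundary term plus one more integral), an antiderivative of (3*x + 4) sin(7*x) is -3*x*cos(7*x)/7 + 3*sin(7*x)/49 - 4*cos(7*x)/7; evaluating from -pi to pi: ∫_{-pi}^{pi} (3*x + 4) sin(7*x) dx = (4/7 + 3*pi/7) - (4/7 - 3*pi/7) = 6*pi/7.
Hence b_7 = (1/pi)·(6*pi/7) = 6/7.

6/7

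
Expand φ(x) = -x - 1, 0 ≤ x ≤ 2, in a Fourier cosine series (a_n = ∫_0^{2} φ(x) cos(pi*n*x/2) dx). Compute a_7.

8/(49*pi**2)

a_7 = ∫_0^{2} (-x - 1) cos(7*pi*x/2) dx.
Integrating by parts (boundary term plus one more integral), an antiderivative of (-x - 1) cos(7*pi*x/2) is -2*x*sin(7*pi*x/2)/(7*pi) - 2*sin(7*pi*x/2)/(7*pi) - 4*cos(7*pi*x/2)/(49*pi**2); evaluating from 0 to 2: ∫_{0}^{2} (-x - 1) cos(7*pi*x/2) dx = (4/(49*pi**2)) - (-4/(49*pi**2)) = 8/(49*pi**2).
Hence a_7 = 8/(49*pi**2).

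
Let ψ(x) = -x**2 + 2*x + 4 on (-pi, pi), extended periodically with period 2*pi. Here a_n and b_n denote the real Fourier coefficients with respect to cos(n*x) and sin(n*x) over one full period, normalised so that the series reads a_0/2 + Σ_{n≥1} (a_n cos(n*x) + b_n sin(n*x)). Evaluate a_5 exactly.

a_5 = 1/pi ∫_{-pi}^{pi} ψ(x) cos(5*x) dx.
Integrating by parts twice (tabular method), an antiderivative of (-x**2 + 2*x + 4) cos(5*x) is -x**2*sin(5*x)/5 + 2*x*sin(5*x)/5 - 2*x*cos(5*x)/25 + 102*sin(5*x)/125 + 2*cos(5*x)/25; evaluating from -pi to pi: ∫_{-pi}^{pi} (-x**2 + 2*x + 4) cos(5*x) dx = (-2/25 + 2*pi/25) - (-2*pi/25 - 2/25) = 4*pi/25.
Hence a_5 = (1/pi)·(4*pi/25) = 4/25.

4/25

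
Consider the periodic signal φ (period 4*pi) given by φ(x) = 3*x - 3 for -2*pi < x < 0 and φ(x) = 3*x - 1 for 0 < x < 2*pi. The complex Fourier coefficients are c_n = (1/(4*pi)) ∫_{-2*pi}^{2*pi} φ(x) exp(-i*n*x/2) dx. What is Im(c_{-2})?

-3

Since φ is real-valued, Im(c_{-2}) = -(1/(4*pi)) ∫_{-2*pi}^{2*pi} φ(x) sin(-x) dx = b_{2}/2.
Split the integral at the breakpoints.
Integrating by parts (boundary term plus one more integral), an antiderivative of (3*x - 3) sin(-x) is 3*x*cos(x) - 3*sin(x) - 3*cos(x); evaluating from -2*pi to 0: ∫_{-2*pi}^{0} (3*x - 3) sin(-x) dx = (-3) - (-6*pi - 3) = 6*pi.
Integrating by parts (boundary term plus one more integral), an antiderivative of (3*x - 1) sin(-x) is 3*x*cos(x) - 3*sin(x) - cos(x); evaluating from 0 to 2*pi: ∫_{0}^{2*pi} (3*x - 1) sin(-x) dx = (-1 + 6*pi) - (-1) = 6*pi.
So ∫_{-2*pi}^{2*pi} φ(x) sin(-x) dx = 12*pi.
Hence Im(c_{-2}) = (-1/(4*pi))·(12*pi) = -3.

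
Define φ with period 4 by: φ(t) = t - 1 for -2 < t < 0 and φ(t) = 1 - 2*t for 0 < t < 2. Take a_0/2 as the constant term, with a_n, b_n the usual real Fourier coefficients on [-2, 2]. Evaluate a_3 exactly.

a_3 = 1/2 ∫_{-2}^{2} φ(t) cos(3*pi*t/2) dt.
Split the integral at the breakpoints.
Integrating by parts (boundary term plus one more integral), an antiderivative of (t - 1) cos(3*pi*t/2) is 2*t*sin(3*pi*t/2)/(3*pi) - 2*sin(3*pi*t/2)/(3*pi) + 4*cos(3*pi*t/2)/(9*pi**2); evaluating from -2 to 0: ∫_{-2}^{0} (t - 1) cos(3*pi*t/2) dt = (4/(9*pi**2)) - (-4/(9*pi**2)) = 8/(9*pi**2).
Integrating by parts (boundary term plus one more integral), an antiderivative of (1 - 2*t) cos(3*pi*t/2) is -4*t*sin(3*pi*t/2)/(3*pi) + 2*sin(3*pi*t/2)/(3*pi) - 8*cos(3*pi*t/2)/(9*pi**2); evaluating from 0 to 2: ∫_{0}^{2} (1 - 2*t) cos(3*pi*t/2) dt = (8/(9*pi**2)) - (-8/(9*pi**2)) = 16/(9*pi**2).
Summing the pieces and multiplying by (1/2) gives a_3 = 4/(3*pi**2).

4/(3*pi**2)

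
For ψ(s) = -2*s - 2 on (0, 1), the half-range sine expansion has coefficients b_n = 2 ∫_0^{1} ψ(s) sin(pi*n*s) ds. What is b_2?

b_2 = 2 ∫_0^{1} (-2*s - 2) sin(2*pi*s) ds.
Integrating by parts (boundary term plus one more integral), an antiderivative of (-2*s - 2) sin(2*pi*s) is s*cos(2*pi*s)/pi - sin(2*pi*s)/(2*pi**2) + cos(2*pi*s)/pi; evaluating from 0 to 1: ∫_{0}^{1} (-2*s - 2) sin(2*pi*s) ds = (2/pi) - (1/pi) = 1/pi.
Hence b_2 = 2·(1/pi) = 2/pi.

2/pi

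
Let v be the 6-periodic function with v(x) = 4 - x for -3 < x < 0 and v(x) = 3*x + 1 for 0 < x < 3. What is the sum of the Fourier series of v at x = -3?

17/2

At x = -3 the one-sided limits are v(-3^-) = 10 and v(-3^+) = 7.
By Dirichlet's theorem the series converges to their average, [(10) + (7)]/2 = 17/2.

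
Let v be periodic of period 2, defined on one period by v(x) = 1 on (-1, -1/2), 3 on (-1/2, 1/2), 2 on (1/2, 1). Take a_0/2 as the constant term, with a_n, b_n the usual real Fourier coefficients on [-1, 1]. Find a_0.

a_0 = ∫_{-1}^{1} v(x) dx = 9/2.

9/2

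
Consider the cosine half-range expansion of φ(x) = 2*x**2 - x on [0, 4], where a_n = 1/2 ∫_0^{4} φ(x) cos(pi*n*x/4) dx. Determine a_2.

32/pi**2

a_2 = 1/2 ∫_0^{4} (2*x**2 - x) cos(pi*x/2) dx.
Integrating by parts twice (tabular method), an antiderivative of (2*x**2 - x) cos(pi*x/2) is 4*x**2*sin(pi*x/2)/pi - 2*x*sin(pi*x/2)/pi + 16*x*cos(pi*x/2)/pi**2 - 32*sin(pi*x/2)/pi**3 - 4*cos(pi*x/2)/pi**2; evaluating from 0 to 4: ∫_{0}^{4} (2*x**2 - x) cos(pi*x/2) dx = (60/pi**2) - (-4/pi**2) = 64/pi**2.
Hence a_2 = (1/2)·(64/pi**2) = 32/pi**2.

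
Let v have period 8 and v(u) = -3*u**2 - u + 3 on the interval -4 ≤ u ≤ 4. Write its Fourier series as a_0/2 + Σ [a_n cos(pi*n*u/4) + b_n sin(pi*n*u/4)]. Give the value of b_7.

b_7 = 1/4 ∫_{-4}^{4} v(u) sin(7*pi*u/4) du.
Integrating by parts twice (tabular method), an antiderivative of (-3*u**2 - u + 3) sin(7*pi*u/4) is 12*u**2*cos(7*pi*u/4)/(7*pi) - 96*u*sin(7*pi*u/4)/(49*pi**2) + 4*u*cos(7*pi*u/4)/(7*pi) - 16*sin(7*pi*u/4)/(49*pi**2) - 12*cos(7*pi*u/4)/(7*pi) - 384*cos(7*pi*u/4)/(343*pi**3); evaluating from -4 to 4: ∫_{-4}^{4} (-3*u**2 - u + 3) sin(7*pi*u/4) du = (-28/pi + 384/(343*pi**3)) - (4*(96 - 2009*pi**2)/(343*pi**3)) = -32/(7*pi).
Hence b_7 = (1/4)·(-32/(7*pi)) = -8/(7*pi).

-8/(7*pi)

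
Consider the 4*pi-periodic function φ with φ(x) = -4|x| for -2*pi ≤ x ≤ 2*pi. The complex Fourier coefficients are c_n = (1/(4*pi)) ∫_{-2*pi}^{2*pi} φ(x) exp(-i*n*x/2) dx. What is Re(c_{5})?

Since φ is real-valued, Re(c_{5}) = (1/(4*pi)) ∫_{-2*pi}^{2*pi} φ(x) cos(5*x/2) dx = a_{5}/2.
φ is even and cos(5*x/2) is even, so the integrand is even: ∫_{-2*pi}^{2*pi} φ(x) cos(5*x/2) dx = 2∫_0^{2*pi} φ(x) cos(5*x/2) dx.
Integrating by parts (boundary term plus one more integral), an antiderivative of (-4*x) cos(5*x/2) is -8*x*sin(5*x/2)/5 - 16*cos(5*x/2)/25; evaluating from 0 to 2*pi: ∫_{0}^{2*pi} (-4*x) cos(5*x/2) dx = (16/25) - (-16/25) = 32/25.
So ∫_{-2*pi}^{2*pi} φ(x) cos(5*x/2) dx = 64/25.
Hence Re(c_{5}) = (1/(4*pi))·(64/25) = 16/(25*pi).

16/(25*pi)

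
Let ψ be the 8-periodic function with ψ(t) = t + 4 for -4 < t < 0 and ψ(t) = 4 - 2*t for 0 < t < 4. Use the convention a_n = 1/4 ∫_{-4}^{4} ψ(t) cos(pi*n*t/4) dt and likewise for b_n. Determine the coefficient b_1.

-4/pi

b_1 = 1/4 ∫_{-4}^{4} ψ(t) sin(pi*t/4) dt.
Split the integral at the breakpoints.
Integrating by parts (boundary term plus one more integral), an antiderivative of (t + 4) sin(pi*t/4) is -4*t*cos(pi*t/4)/pi + 16*sin(pi*t/4)/pi**2 - 16*cos(pi*t/4)/pi; evaluating from -4 to 0: ∫_{-4}^{0} (t + 4) sin(pi*t/4) dt = (-16/pi) - (0) = -16/pi.
Integrating by parts (boundary term plus one more integral), an antiderivative of (4 - 2*t) sin(pi*t/4) is 8*t*cos(pi*t/4)/pi - 32*sin(pi*t/4)/pi**2 - 16*cos(pi*t/4)/pi; evaluating from 0 to 4: ∫_{0}^{4} (4 - 2*t) sin(pi*t/4) dt = (-16/pi) - (-16/pi) = 0.
Summing the pieces and multiplying by (1/4) gives b_1 = -4/pi.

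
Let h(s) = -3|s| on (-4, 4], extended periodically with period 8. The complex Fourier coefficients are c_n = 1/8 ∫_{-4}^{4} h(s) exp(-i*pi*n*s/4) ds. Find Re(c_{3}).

8/(3*pi**2)

Since h is real-valued, Re(c_{3}) = 1/8 ∫_{-4}^{4} h(s) cos(3*pi*s/4) ds = a_{3}/2.
h is even and cos(3*pi*s/4) is even, so the integrand is even: ∫_{-4}^{4} h(s) cos(3*pi*s/4) ds = 2∫_0^{4} h(s) cos(3*pi*s/4) ds.
Integrating by parts (boundary term plus one more integral), an antiderivative of (-3*s) cos(3*pi*s/4) is -4*s*sin(3*pi*s/4)/pi - 16*cos(3*pi*s/4)/(3*pi**2); evaluating from 0 to 4: ∫_{0}^{4} (-3*s) cos(3*pi*s/4) ds = (16/(3*pi**2)) - (-16/(3*pi**2)) = 32/(3*pi**2).
So ∫_{-4}^{4} h(s) cos(3*pi*s/4) ds = 64/(3*pi**2).
Hence Re(c_{3}) = (1/8)·(64/(3*pi**2)) = 8/(3*pi**2).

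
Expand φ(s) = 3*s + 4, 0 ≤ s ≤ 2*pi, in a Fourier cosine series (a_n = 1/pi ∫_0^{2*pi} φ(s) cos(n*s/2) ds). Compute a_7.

-24/(49*pi)

a_7 = 1/pi ∫_0^{2*pi} (3*s + 4) cos(7*s/2) ds.
Integrating by parts (boundary term plus one more integral), an antiderivative of (3*s + 4) cos(7*s/2) is 6*s*sin(7*s/2)/7 + 8*sin(7*s/2)/7 + 12*cos(7*s/2)/49; evaluating from 0 to 2*pi: ∫_{0}^{2*pi} (3*s + 4) cos(7*s/2) ds = (-12/49) - (12/49) = -24/49.
Hence a_7 = (1/pi)·(-24/49) = -24/(49*pi).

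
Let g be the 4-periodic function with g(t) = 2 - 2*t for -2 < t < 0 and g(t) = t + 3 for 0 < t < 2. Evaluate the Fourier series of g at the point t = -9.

t = -9 differs from t = -1 by -2 full period(s), and the series is 4-periodic.
g is continuous at t = -1 with value 4, so the series converges to 4 there.

4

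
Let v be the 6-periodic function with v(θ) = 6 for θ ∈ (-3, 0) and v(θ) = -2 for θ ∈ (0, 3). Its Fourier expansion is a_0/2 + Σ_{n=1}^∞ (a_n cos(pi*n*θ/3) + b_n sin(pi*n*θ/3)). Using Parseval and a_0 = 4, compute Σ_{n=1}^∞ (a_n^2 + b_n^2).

Parseval: a_0^2/2 + Σ_{n≥1} (a_n^2+b_n^2) = 1/3 ∫_{-3}^{3} v(θ)^2 dθ = 40.
Subtract a_0^2/2 = 8: Σ (a_n^2+b_n^2) = 32.

32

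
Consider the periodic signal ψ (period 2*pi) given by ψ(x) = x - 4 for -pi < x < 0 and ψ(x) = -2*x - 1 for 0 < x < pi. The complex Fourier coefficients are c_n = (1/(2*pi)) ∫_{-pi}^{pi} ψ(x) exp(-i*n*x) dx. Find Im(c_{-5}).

(6 - pi)/(10*pi)

Since ψ is real-valued, Im(c_{-5}) = -(1/(2*pi)) ∫_{-pi}^{pi} ψ(x) sin(-5*x) dx = b_{5}/2.
Split the integral at the breakpoints.
Integrating by parts (boundary term plus one more integral), an antiderivative of (x - 4) sin(-5*x) is x*cos(5*x)/5 - sin(5*x)/25 - 4*cos(5*x)/5; evaluating from -pi to 0: ∫_{-pi}^{0} (x - 4) sin(-5*x) dx = (-4/5) - (pi/5 + 4/5) = -8/5 - pi/5.
Integrating by parts (boundary term plus one more integral), an antiderivative of (-2*x - 1) sin(-5*x) is -2*x*cos(5*x)/5 + 2*sin(5*x)/25 - cos(5*x)/5; evaluating from 0 to pi: ∫_{0}^{pi} (-2*x - 1) sin(-5*x) dx = (1/5 + 2*pi/5) - (-1/5) = 2/5 + 2*pi/5.
So ∫_{-pi}^{pi} ψ(x) sin(-5*x) dx = -6/5 + pi/5.
Hence Im(c_{-5}) = (-1/(2*pi))·(-6/5 + pi/5) = (6 - pi)/(10*pi).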